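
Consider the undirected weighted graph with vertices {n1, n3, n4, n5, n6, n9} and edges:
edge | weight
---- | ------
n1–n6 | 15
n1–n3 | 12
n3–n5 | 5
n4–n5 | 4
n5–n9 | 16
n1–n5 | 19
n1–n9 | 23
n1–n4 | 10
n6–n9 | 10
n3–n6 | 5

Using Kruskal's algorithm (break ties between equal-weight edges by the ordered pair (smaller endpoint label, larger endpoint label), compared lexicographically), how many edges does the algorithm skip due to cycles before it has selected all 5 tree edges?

0

Kruskal: consider edges lightest-first.
n4–n5 (4): add — endpoints in different components.
n3–n5 (5): add — endpoints in different components.
n3–n6 (5): add — endpoints in different components.
n1–n4 (10): add — endpoints in different components.
n6–n9 (10): add — endpoints in different components.
Edges rejected before the tree was complete: 0.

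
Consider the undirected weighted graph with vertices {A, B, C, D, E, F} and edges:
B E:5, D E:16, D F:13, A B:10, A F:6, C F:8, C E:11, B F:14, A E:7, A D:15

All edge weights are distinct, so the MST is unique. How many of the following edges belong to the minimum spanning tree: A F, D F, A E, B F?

3

Sort edges by weight, then run Kruskal:
B E (5): add. Components now {A} {B,E} {C} {D} {F}
A F (6): add. Components now {A,F} {B,E} {C} {D}
A E (7): add. Components now {A,B,E,F} {C} {D}
C F (8): add. Components now {A,B,C,E,F} {D}
A B (10): skip — A and B already connected.
C E (11): skip — C and E already connected.
D F (13): add. Components now {A,B,C,D,E,F}
MST edge set: {B E, A F, A E, C F, D F}.
Of the listed edges, {A F, D F, A E} are in the MST → 3.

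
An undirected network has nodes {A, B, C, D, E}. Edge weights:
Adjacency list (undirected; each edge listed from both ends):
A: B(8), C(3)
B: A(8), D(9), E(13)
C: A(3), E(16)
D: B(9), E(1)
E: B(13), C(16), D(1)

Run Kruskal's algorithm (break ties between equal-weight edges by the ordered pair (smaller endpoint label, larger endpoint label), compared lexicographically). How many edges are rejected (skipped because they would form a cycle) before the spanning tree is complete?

Kruskal's algorithm — process edges by increasing weight (ties by edge label):
D–E (1): add — endpoints in different components.
A–C (3): add — endpoints in different components.
A–B (8): add — endpoints in different components.
B–D (9): add — endpoints in different components.
Edges rejected before the tree was complete: 0.

0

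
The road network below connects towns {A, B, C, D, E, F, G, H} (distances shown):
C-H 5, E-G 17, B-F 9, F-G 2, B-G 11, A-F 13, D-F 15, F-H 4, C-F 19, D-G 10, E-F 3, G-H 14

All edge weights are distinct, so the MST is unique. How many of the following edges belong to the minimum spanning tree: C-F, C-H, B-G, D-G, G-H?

Sort edges by weight, then run Kruskal:
F-G (2): add — endpoints in different components.
E-F (3): add — endpoints in different components.
F-H (4): add — endpoints in different components.
C-H (5): add — endpoints in different components.
B-F (9): add — endpoints in different components.
D-G (10): add — endpoints in different components.
B-G (11): skip — B and G already connected.
A-F (13): add — endpoints in different components.
MST edge set: {F-G, E-F, F-H, C-H, B-F, D-G, A-F}.
Of the listed edges, {C-H, D-G} are in the MST → 2.

2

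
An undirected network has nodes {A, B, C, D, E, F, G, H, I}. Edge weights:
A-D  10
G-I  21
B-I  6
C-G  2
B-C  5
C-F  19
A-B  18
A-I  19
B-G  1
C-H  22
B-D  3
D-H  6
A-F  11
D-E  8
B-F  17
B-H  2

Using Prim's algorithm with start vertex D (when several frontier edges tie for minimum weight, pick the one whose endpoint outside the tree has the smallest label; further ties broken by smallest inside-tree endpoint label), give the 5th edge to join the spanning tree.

Grow the tree from D using Prim:
Step 1: cheapest edge leaving the tree is B-D (3); add B.
Step 2: cheapest edge leaving the tree is B-G (1); add G.
Step 3: cheapest edge leaving the tree is C-G (2); add C.
Step 4: cheapest edge leaving the tree is B-H (2); add H.
Step 5: cheapest edge leaving the tree is B-I (6); add I.
Step 6: cheapest edge leaving the tree is D-E (8); add E.
Step 7: cheapest edge leaving the tree is A-D (10); add A.
Step 8: cheapest edge leaving the tree is A-F (11); add F.
The 5th edge added is B-I.

B-I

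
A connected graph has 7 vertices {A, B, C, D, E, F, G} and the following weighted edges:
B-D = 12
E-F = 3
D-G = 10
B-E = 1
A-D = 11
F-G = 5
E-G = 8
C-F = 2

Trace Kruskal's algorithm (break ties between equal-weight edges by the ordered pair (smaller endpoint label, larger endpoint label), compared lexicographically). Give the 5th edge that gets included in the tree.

D-G

Kruskal's algorithm — process edges by increasing weight (ties by edge label):
B-E (1): add — endpoints in different components.
C-F (2): add — endpoints in different components.
E-F (3): add — endpoints in different components.
F-G (5): add — endpoints in different components.
E-G (8): skip — E and G already connected.
D-G (10): add — endpoints in different components.
A-D (11): add — endpoints in different components.
The 5th edge added is D-G.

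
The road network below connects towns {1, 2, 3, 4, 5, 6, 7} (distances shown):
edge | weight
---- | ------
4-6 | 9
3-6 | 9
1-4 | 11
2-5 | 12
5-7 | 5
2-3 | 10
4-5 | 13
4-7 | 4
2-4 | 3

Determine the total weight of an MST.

41

Prim, starting at 7.
Step 1: frontier [4-7 4, 5-7 5] → take 4-7 (4); add 4.
Step 2: frontier [2-4 3, 4-6 9, 1-4 11, 4-5 13, 5-7 5] → take 2-4 (3); add 2.
Step 3: frontier [2-3 10, 2-5 12, 4-6 9, 1-4 11, 4-5 13, 5-7 5] → take 5-7 (5); add 5.
Step 4: frontier [2-3 10, 4-6 9, 1-4 11] → take 4-6 (9); add 6.
Step 5: frontier [2-3 10, 1-4 11, 3-6 9] → take 3-6 (9); add 3.
Step 6: frontier [1-4 11] → take 1-4 (11); add 1.
MST edges: 4-7, 2-4, 5-7, 4-6, 3-6, 1-4; total weight 4+3+5+9+9+11 = 41.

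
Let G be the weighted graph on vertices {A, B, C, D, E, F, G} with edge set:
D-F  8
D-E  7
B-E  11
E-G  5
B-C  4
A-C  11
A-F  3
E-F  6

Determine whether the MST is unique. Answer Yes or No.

Kruskal's algorithm — process edges by increasing weight (ties by edge label):
A-F (3): add — endpoints in different components.
B-C (4): add — endpoints in different components.
E-G (5): add — endpoints in different components.
E-F (6): add — endpoints in different components.
D-E (7): add — endpoints in different components.
D-F (8): skip — D and F already connected.
A-C (11): add — endpoints in different components.
Non-tree edge B-E has weight 11, equal to the heaviest edge on its tree cycle — swapping gives another MST of the same weight. Not unique.

No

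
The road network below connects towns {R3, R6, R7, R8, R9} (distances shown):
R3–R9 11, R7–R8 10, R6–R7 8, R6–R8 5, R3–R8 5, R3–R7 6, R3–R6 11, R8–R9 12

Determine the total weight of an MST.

Prim's algorithm from R7:
Step 1: frontier [R3–R7 6, R6–R7 8, R7–R8 10] → take R3–R7 (6); add R3.
Step 2: frontier [R3–R8 5, R3–R6 11, R3–R9 11, R6–R7 8, R7–R8 10] → take R3–R8 (5); add R8.
Step 3: frontier [R3–R6 11, R3–R9 11, R6–R7 8, R6–R8 5, R8–R9 12] → take R6–R8 (5); add R6.
Step 4: frontier [R3–R9 11, R8–R9 12] → take R3–R9 (11); add R9.
MST edges: R3–R7, R3–R8, R6–R8, R3–R9; total weight 6+5+5+11 = 27.

27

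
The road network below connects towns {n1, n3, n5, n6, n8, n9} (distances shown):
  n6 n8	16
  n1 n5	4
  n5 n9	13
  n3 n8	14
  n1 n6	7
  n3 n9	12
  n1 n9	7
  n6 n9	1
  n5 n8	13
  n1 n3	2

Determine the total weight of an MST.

Prim, starting at n1.
Step 1: frontier [n1 n3 2, n1 n5 4, n1 n6 7, n1 n9 7] → take n1 n3 (2); add n3.
Step 2: frontier [n1 n5 4, n1 n6 7, n1 n9 7, n3 n9 12, n3 n8 14] → take n1 n5 (4); add n5.
Step 3: frontier [n1 n6 7, n1 n9 7, n3 n9 12, n3 n8 14, n5 n8 13, n5 n9 13] → take n1 n6 (7); add n6.
Step 4: frontier [n1 n9 7, n3 n9 12, n3 n8 14, n5 n8 13, n5 n9 13, n6 n9 1, n6 n8 16] → take n6 n9 (1); add n9.
Step 5: frontier [n3 n8 14, n5 n8 13, n6 n8 16] → take n5 n8 (13); add n8.
MST edges: n1 n3, n1 n5, n1 n6, n6 n9, n5 n8; total weight 2+4+7+1+13 = 27.

27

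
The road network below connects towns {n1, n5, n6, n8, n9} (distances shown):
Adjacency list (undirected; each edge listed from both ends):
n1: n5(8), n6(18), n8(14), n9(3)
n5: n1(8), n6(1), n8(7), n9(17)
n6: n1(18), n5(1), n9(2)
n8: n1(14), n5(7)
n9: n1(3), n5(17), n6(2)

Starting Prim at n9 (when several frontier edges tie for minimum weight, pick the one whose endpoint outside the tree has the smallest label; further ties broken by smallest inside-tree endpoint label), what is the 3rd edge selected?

n1-n9

Prim's algorithm from n9:
Step 1: cheapest edge leaving the tree is n6–n9 (2); add n6.
Step 2: cheapest edge leaving the tree is n5–n6 (1); add n5.
Step 3: cheapest edge leaving the tree is n1–n9 (3); add n1.
Step 4: cheapest edge leaving the tree is n5–n8 (7); add n8.
The 3rd edge added is n1–n9.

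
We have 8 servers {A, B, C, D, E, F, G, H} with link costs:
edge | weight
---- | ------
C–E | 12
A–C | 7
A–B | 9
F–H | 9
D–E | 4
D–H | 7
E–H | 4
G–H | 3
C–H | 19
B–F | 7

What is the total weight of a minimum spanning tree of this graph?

43

Sort edges by weight, then run Kruskal:
G–H (3): add — endpoints in different components.
D–E (4): add — endpoints in different components.
E–H (4): add — endpoints in different components.
A–C (7): add — endpoints in different components.
B–F (7): add — endpoints in different components.
D–H (7): skip — D and H already connected.
A–B (9): add — endpoints in different components.
F–H (9): add — endpoints in different components.
MST edges: G–H, D–E, E–H, A–C, B–F, A–B, F–H; total weight 3+4+4+7+7+9+9 = 43.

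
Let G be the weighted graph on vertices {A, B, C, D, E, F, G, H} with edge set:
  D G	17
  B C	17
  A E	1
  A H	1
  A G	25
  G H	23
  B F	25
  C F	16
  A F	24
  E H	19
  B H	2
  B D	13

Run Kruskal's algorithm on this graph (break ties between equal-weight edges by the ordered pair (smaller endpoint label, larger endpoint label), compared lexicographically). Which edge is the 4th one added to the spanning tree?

B-D

Kruskal's algorithm — process edges by increasing weight (ties by edge label):
A E (1): add — endpoints in different components.
A H (1): add — endpoints in different components.
B H (2): add — endpoints in different components.
B D (13): add — endpoints in different components.
C F (16): add — endpoints in different components.
B C (17): add — endpoints in different components.
D G (17): add — endpoints in different components.
The 4th edge added is B D.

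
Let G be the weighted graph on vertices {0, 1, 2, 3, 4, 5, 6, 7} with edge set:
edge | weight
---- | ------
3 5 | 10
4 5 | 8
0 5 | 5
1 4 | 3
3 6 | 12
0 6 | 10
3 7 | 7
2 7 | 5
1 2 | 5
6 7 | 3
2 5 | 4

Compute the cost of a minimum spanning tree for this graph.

Kruskal's algorithm — process edges by increasing weight (ties by edge label):
1 4 (3): add — endpoints in different components.
6 7 (3): add — endpoints in different components.
2 5 (4): add — endpoints in different components.
0 5 (5): add — endpoints in different components.
1 2 (5): add — endpoints in different components.
2 7 (5): add — endpoints in different components.
3 7 (7): add — endpoints in different components.
MST edges: 1 4, 6 7, 2 5, 0 5, 1 2, 2 7, 3 7; total weight 3+3+4+5+5+5+7 = 32.

32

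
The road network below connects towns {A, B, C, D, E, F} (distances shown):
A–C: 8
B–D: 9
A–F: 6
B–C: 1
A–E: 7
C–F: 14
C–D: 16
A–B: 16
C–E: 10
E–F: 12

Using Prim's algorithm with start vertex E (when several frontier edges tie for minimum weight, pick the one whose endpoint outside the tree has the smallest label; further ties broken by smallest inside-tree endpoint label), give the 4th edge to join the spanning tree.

B-C

Prim's algorithm from E:
Step 1: cheapest edge leaving the tree is A–E (7); add A.
Step 2: cheapest edge leaving the tree is A–F (6); add F.
Step 3: cheapest edge leaving the tree is A–C (8); add C.
Step 4: cheapest edge leaving the tree is B–C (1); add B.
Step 5: cheapest edge leaving the tree is B–D (9); add D.
The 4th edge added is B–C.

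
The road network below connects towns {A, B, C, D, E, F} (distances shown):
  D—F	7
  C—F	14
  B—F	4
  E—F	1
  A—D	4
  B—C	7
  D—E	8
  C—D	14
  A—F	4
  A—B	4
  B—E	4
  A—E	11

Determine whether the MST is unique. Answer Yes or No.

No

Kruskal's algorithm — process edges by increasing weight (ties by edge label):
E—F (1): add. Components now {A} {B} {C} {D} {E,F}
A—B (4): add. Components now {A,B} {C} {D} {E,F}
A—D (4): add. Components now {A,B,D} {C} {E,F}
A—F (4): add. Components now {A,B,D,E,F} {C}
B—E (4): skip — B and E already connected.
B—F (4): skip — B and F already connected.
B—C (7): add. Components now {A,B,C,D,E,F}
Non-tree edge B—E has weight 4, equal to the heaviest edge on its tree cycle — swapping gives another MST of the same weight. Not unique.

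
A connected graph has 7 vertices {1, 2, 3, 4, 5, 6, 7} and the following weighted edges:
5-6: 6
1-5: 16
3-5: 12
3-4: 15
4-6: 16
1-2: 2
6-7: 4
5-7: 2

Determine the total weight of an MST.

51

Kruskal: consider edges lightest-first.
1-2 (2): add. Components now {1,2} {3} {4} {5} {6} {7}
5-7 (2): add. Components now {1,2} {3} {4} {5,7} {6}
6-7 (4): add. Components now {1,2} {3} {4} {5,6,7}
5-6 (6): skip — 5 and 6 already connected.
3-5 (12): add. Components now {1,2} {3,5,6,7} {4}
3-4 (15): add. Components now {1,2} {3,4,5,6,7}
1-5 (16): add. Components now {1,2,3,4,5,6,7}
MST edges: 1-2, 5-7, 6-7, 3-5, 3-4, 1-5; total weight 2+2+4+12+15+16 = 51.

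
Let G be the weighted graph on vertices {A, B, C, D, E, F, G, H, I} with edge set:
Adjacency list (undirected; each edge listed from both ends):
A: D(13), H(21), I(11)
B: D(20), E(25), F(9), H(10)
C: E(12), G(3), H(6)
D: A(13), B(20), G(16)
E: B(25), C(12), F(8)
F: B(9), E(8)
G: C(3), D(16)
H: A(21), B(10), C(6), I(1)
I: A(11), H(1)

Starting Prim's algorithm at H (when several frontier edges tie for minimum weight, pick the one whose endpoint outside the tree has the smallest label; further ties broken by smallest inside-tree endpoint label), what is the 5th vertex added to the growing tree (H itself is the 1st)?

B

Prim's algorithm from H:
Step 1: frontier [H—I 1, C—H 6, B—H 10, A—H 21] → take H—I (1); add I.
Step 2: frontier [C—H 6, B—H 10, A—H 21, A—I 11] → take C—H (6); add C.
Step 3: frontier [C—G 3, C—E 12, B—H 10, A—H 21, A—I 11] → take C—G (3); add G.
Step 4: frontier [C—E 12, D—G 16, B—H 10, A—H 21, A—I 11] → take B—H (10); add B.
Step 5: frontier [B—F 9, B—D 20, B—E 25, C—E 12, D—G 16, A—H 21, A—I 11] → take B—F (9); add F.
Step 6: frontier [B—D 20, B—E 25, C—E 12, E—F 8, D—G 16, A—H 21, A—I 11] → take E—F (8); add E.
Step 7: frontier [B—D 20, D—G 16, A—H 21, A—I 11] → take A—I (11); add A.
Step 8: frontier [A—D 13, B—D 20, D—G 16] → take A—D (13); add D.
Vertex order: H, I, C, G, B, F, E, A, D. The 5th vertex is B.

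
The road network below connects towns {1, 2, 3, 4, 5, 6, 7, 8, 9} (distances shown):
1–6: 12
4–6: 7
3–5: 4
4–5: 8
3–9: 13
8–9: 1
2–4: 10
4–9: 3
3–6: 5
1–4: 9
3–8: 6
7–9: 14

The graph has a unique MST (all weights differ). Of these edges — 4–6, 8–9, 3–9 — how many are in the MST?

Sort edges by weight, then run Kruskal:
8–9 (1): add — endpoints in different components.
4–9 (3): add — endpoints in different components.
3–5 (4): add — endpoints in different components.
3–6 (5): add — endpoints in different components.
3–8 (6): add — endpoints in different components.
4–6 (7): skip — 4 and 6 already connected.
4–5 (8): skip — 4 and 5 already connected.
1–4 (9): add — endpoints in different components.
2–4 (10): add — endpoints in different components.
1–6 (12): skip — 1 and 6 already connected.
3–9 (13): skip — 3 and 9 already connected.
7–9 (14): add — endpoints in different components.
MST edge set: {8–9, 4–9, 3–5, 3–6, 3–8, 1–4, 2–4, 7–9}.
Of the listed edges, {8–9} are in the MST → 1.

1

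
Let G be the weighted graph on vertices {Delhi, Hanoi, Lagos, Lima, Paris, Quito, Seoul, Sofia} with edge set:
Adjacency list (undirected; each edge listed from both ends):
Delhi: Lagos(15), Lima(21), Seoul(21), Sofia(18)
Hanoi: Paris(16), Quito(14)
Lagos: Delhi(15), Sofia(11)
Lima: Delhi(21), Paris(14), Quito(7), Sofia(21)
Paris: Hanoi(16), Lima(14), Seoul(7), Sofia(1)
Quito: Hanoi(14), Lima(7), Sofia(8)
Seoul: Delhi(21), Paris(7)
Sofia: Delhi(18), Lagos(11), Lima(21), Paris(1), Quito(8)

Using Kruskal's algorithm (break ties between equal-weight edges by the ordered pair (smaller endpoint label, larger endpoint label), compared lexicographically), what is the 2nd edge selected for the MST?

Kruskal: consider edges lightest-first.
Paris–Sofia (1): add — endpoints in different components.
Lima–Quito (7): add — endpoints in different components.
Paris–Seoul (7): add — endpoints in different components.
Quito–Sofia (8): add — endpoints in different components.
Lagos–Sofia (11): add — endpoints in different components.
Hanoi–Quito (14): add — endpoints in different components.
Lima–Paris (14): skip — Lima and Paris already connected.
Delhi–Lagos (15): add — endpoints in different components.
The 2nd edge added is Lima–Quito.

Lima-Quito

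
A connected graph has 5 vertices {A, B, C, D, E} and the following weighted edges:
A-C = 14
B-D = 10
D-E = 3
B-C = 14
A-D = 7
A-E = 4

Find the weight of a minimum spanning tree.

31

Kruskal: consider edges lightest-first.
D-E (3): add — endpoints in different components.
A-E (4): add — endpoints in different components.
A-D (7): skip — A and D already connected.
B-D (10): add — endpoints in different components.
A-C (14): add — endpoints in different components.
MST edges: D-E, A-E, B-D, A-C; total weight 3+4+10+14 = 31.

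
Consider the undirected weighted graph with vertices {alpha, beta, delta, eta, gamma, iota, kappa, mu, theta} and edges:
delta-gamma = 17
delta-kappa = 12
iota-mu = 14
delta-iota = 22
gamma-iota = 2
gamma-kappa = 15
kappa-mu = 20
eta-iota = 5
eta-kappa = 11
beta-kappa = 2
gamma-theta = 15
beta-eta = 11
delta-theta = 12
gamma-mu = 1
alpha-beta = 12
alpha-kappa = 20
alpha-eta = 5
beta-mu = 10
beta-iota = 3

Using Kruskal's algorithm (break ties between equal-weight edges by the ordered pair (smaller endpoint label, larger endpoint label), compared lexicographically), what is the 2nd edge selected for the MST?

Kruskal's algorithm — process edges by increasing weight (ties by edge label):
gamma-mu (1): add — endpoints in different components.
beta-kappa (2): add — endpoints in different components.
gamma-iota (2): add — endpoints in different components.
beta-iota (3): add — endpoints in different components.
alpha-eta (5): add — endpoints in different components.
eta-iota (5): add — endpoints in different components.
beta-mu (10): skip — mu and beta already connected.
beta-eta (11): skip — beta and eta already connected.
eta-kappa (11): skip — kappa and eta already connected.
alpha-beta (12): skip — alpha and beta already connected.
delta-kappa (12): add — endpoints in different components.
delta-theta (12): add — endpoints in different components.
The 2nd edge added is beta-kappa.

beta-kappa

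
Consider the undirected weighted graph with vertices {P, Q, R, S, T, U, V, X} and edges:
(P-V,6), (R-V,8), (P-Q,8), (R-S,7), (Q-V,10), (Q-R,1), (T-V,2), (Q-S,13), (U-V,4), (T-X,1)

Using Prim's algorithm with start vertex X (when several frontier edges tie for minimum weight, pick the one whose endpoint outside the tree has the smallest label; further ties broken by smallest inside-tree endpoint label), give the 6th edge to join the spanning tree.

Q-R

Prim's algorithm from X:
Step 1: frontier [T-X 1] → take T-X (1); add T.
Step 2: frontier [T-V 2] → take T-V (2); add V.
Step 3: frontier [U-V 4, P-V 6, R-V 8, Q-V 10] → take U-V (4); add U.
Step 4: frontier [P-V 6, R-V 8, Q-V 10] → take P-V (6); add P.
Step 5: frontier [P-Q 8, R-V 8, Q-V 10] → take P-Q (8); add Q.
Step 6: frontier [Q-R 1, Q-S 13, R-V 8] → take Q-R (1); add R.
Step 7: frontier [Q-S 13, R-S 7] → take R-S (7); add S.
The 6th edge added is Q-R.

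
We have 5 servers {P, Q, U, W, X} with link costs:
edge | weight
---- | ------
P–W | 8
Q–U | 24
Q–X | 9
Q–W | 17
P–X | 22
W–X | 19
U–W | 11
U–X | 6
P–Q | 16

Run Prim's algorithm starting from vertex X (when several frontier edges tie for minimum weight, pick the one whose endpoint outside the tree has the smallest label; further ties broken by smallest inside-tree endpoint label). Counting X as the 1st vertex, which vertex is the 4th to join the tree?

Grow the tree from X using Prim:
Step 1: frontier [U–X 6, Q–X 9, W–X 19, P–X 22] → take U–X (6); add U.
Step 2: frontier [U–W 11, Q–U 24, Q–X 9, W–X 19, P–X 22] → take Q–X (9); add Q.
Step 3: frontier [P–Q 16, Q–W 17, U–W 11, W–X 19, P–X 22] → take U–W (11); add W.
Step 4: frontier [P–Q 16, P–W 8, P–X 22] → take P–W (8); add P.
Vertex order: X, U, Q, W, P. The 4th vertex is W.

W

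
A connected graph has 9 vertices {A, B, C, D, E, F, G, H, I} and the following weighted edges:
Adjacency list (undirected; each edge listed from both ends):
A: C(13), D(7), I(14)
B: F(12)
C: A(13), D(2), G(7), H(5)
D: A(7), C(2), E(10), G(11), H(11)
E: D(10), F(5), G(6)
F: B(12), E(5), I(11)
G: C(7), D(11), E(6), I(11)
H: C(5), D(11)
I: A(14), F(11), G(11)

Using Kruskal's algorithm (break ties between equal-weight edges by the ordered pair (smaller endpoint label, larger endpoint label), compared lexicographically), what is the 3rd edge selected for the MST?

Sort edges by weight, then run Kruskal:
C D (2): add — endpoints in different components.
C H (5): add — endpoints in different components.
E F (5): add — endpoints in different components.
E G (6): add — endpoints in different components.
A D (7): add — endpoints in different components.
C G (7): add — endpoints in different components.
D E (10): skip — D and E already connected.
D G (11): skip — D and G already connected.
D H (11): skip — D and H already connected.
F I (11): add — endpoints in different components.
G I (11): skip — G and I already connected.
B F (12): add — endpoints in different components.
The 3rd edge added is E F.

E-F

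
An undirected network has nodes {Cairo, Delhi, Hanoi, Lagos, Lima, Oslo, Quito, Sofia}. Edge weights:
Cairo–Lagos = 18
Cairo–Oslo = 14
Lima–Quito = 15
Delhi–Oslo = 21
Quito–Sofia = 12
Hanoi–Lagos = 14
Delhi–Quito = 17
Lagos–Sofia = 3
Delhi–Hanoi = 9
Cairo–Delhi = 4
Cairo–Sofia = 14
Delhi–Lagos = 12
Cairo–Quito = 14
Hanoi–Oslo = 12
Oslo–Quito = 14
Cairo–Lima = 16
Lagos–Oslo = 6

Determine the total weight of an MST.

Grow the tree from Delhi using Prim:
Step 1: cheapest edge leaving the tree is Cairo–Delhi (4); add Cairo.
Step 2: cheapest edge leaving the tree is Delhi–Hanoi (9); add Hanoi.
Step 3: cheapest edge leaving the tree is Delhi–Lagos (12); add Lagos.
Step 4: cheapest edge leaving the tree is Lagos–Sofia (3); add Sofia.
Step 5: cheapest edge leaving the tree is Lagos–Oslo (6); add Oslo.
Step 6: cheapest edge leaving the tree is Quito–Sofia (12); add Quito.
Step 7: cheapest edge leaving the tree is Lima–Quito (15); add Lima.
MST edges: Cairo–Delhi, Delhi–Hanoi, Delhi–Lagos, Lagos–Sofia, Lagos–Oslo, Quito–Sofia, Lima–Quito; total weight 4+9+12+3+6+12+15 = 61.

61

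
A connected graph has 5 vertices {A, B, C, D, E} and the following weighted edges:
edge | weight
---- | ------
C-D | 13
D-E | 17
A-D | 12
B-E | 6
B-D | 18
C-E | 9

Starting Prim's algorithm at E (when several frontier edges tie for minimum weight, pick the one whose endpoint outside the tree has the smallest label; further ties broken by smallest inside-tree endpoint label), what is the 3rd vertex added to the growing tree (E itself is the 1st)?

Grow the tree from E using Prim:
Step 1: frontier [B-E 6, C-E 9, D-E 17] → take B-E (6); add B.
Step 2: frontier [B-D 18, C-E 9, D-E 17] → take C-E (9); add C.
Step 3: frontier [B-D 18, C-D 13, D-E 17] → take C-D (13); add D.
Step 4: frontier [A-D 12] → take A-D (12); add A.
Vertex order: E, B, C, D, A. The 3rd vertex is C.

C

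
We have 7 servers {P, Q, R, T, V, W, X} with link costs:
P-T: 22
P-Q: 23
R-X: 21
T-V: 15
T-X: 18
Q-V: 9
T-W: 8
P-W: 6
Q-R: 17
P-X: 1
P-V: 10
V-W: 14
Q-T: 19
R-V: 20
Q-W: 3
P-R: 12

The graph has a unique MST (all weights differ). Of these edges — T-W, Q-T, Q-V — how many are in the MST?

Kruskal's algorithm — process edges by increasing weight (ties by edge label):
P-X (1): add. Components now {V} {P,X} {R} {T} {Q} {W}
Q-W (3): add. Components now {V} {P,X} {R} {T} {Q,W}
P-W (6): add. Components now {V} {P,Q,W,X} {R} {T}
T-W (8): add. Components now {V} {P,Q,T,W,X} {R}
Q-V (9): add. Components now {P,Q,T,V,W,X} {R}
P-V (10): skip — V and P already connected.
P-R (12): add. Components now {P,Q,R,T,V,W,X}
MST edge set: {P-X, Q-W, P-W, T-W, Q-V, P-R}.
Of the listed edges, {T-W, Q-V} are in the MST → 2.

2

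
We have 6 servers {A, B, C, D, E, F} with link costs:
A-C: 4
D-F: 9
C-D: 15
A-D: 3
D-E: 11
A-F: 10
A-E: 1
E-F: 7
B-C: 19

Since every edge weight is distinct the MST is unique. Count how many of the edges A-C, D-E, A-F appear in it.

1

Kruskal's algorithm — process edges by increasing weight (ties by edge label):
A-E (1): add — endpoints in different components.
A-D (3): add — endpoints in different components.
A-C (4): add — endpoints in different components.
E-F (7): add — endpoints in different components.
D-F (9): skip — D and F already connected.
A-F (10): skip — A and F already connected.
D-E (11): skip — D and E already connected.
C-D (15): skip — C and D already connected.
B-C (19): add — endpoints in different components.
MST edge set: {A-E, A-D, A-C, E-F, B-C}.
Of the listed edges, {A-C} are in the MST → 1.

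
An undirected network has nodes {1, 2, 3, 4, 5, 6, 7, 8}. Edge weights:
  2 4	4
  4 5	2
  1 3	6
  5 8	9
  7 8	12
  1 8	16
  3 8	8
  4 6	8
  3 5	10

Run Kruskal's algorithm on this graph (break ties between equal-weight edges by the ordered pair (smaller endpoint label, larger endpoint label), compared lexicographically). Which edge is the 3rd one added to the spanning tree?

Sort edges by weight, then run Kruskal:
4 5 (2): add — endpoints in different components.
2 4 (4): add — endpoints in different components.
1 3 (6): add — endpoints in different components.
3 8 (8): add — endpoints in different components.
4 6 (8): add — endpoints in different components.
5 8 (9): add — endpoints in different components.
3 5 (10): skip — 3 and 5 already connected.
7 8 (12): add — endpoints in different components.
The 3rd edge added is 1 3.

1-3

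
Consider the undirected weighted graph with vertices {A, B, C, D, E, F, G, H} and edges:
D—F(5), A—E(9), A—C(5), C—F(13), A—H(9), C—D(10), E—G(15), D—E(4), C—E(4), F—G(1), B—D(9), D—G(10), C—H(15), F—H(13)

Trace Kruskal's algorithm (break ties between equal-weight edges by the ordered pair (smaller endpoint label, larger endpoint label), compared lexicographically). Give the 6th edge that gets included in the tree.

Sort edges by weight, then run Kruskal:
F—G (1): add — endpoints in different components.
C—E (4): add — endpoints in different components.
D—E (4): add — endpoints in different components.
A—C (5): add — endpoints in different components.
D—F (5): add — endpoints in different components.
A—E (9): skip — A and E already connected.
A—H (9): add — endpoints in different components.
B—D (9): add — endpoints in different components.
The 6th edge added is A—H.

A-H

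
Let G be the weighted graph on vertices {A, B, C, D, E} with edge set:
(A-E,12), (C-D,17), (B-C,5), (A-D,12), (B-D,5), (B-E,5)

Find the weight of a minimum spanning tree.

Prim, starting at B.
Step 1: cheapest edge leaving the tree is B-C (5); add C.
Step 2: cheapest edge leaving the tree is B-D (5); add D.
Step 3: cheapest edge leaving the tree is B-E (5); add E.
Step 4: cheapest edge leaving the tree is A-D (12); add A.
MST edges: B-C, B-D, B-E, A-D; total weight 5+5+5+12 = 27.

27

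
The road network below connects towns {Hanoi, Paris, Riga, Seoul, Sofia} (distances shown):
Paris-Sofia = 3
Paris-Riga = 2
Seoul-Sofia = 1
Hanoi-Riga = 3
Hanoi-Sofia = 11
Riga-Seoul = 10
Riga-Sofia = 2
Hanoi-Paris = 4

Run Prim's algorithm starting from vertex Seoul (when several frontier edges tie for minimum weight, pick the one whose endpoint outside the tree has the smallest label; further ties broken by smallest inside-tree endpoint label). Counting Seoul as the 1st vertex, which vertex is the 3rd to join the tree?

Riga

Prim's algorithm from Seoul:
Step 1: frontier [Seoul-Sofia 1, Riga-Seoul 10] → take Seoul-Sofia (1); add Sofia.
Step 2: frontier [Riga-Seoul 10, Riga-Sofia 2, Paris-Sofia 3, Hanoi-Sofia 11] → take Riga-Sofia (2); add Riga.
Step 3: frontier [Paris-Riga 2, Hanoi-Riga 3, Paris-Sofia 3, Hanoi-Sofia 11] → take Paris-Riga (2); add Paris.
Step 4: frontier [Hanoi-Paris 4, Hanoi-Riga 3, Hanoi-Sofia 11] → take Hanoi-Riga (3); add Hanoi.
Vertex order: Seoul, Sofia, Riga, Paris, Hanoi. The 3rd vertex is Riga.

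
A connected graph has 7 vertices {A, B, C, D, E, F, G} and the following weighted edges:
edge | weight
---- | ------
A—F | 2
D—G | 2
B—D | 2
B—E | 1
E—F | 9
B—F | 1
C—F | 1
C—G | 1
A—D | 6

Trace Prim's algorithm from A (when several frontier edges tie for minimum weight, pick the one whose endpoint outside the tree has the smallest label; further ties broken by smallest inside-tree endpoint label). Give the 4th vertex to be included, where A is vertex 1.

Grow the tree from A using Prim:
Step 1: cheapest edge leaving the tree is A—F (2); add F.
Step 2: cheapest edge leaving the tree is B—F (1); add B.
Step 3: cheapest edge leaving the tree is C—F (1); add C.
Step 4: cheapest edge leaving the tree is B—E (1); add E.
Step 5: cheapest edge leaving the tree is C—G (1); add G.
Step 6: cheapest edge leaving the tree is B—D (2); add D.
Vertex order: A, F, B, C, E, G, D. The 4th vertex is C.

C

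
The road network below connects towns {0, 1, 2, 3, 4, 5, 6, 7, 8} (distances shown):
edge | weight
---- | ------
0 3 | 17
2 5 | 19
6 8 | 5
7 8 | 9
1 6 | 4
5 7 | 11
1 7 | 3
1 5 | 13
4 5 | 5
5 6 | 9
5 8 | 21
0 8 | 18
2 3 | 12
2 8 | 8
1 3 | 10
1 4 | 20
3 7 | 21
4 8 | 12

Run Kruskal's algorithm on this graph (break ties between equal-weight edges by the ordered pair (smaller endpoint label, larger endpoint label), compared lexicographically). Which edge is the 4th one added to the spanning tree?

6-8

Kruskal's algorithm — process edges by increasing weight (ties by edge label):
1 7 (3): add — endpoints in different components.
1 6 (4): add — endpoints in different components.
4 5 (5): add — endpoints in different components.
6 8 (5): add — endpoints in different components.
2 8 (8): add — endpoints in different components.
5 6 (9): add — endpoints in different components.
7 8 (9): skip — 7 and 8 already connected.
1 3 (10): add — endpoints in different components.
5 7 (11): skip — 5 and 7 already connected.
2 3 (12): skip — 2 and 3 already connected.
4 8 (12): skip — 4 and 8 already connected.
1 5 (13): skip — 1 and 5 already connected.
0 3 (17): add — endpoints in different components.
The 4th edge added is 6 8.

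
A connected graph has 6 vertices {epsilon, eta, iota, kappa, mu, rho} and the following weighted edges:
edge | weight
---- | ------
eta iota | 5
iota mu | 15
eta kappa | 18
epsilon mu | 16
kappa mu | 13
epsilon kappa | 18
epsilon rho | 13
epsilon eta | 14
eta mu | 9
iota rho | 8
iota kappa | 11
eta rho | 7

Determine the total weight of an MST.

Prim, starting at kappa.
Step 1: frontier [iota kappa 11, kappa mu 13, epsilon kappa 18, eta kappa 18] → take iota kappa (11); add iota.
Step 2: frontier [eta iota 5, iota rho 8, iota mu 15, kappa mu 13, epsilon kappa 18, eta kappa 18] → take eta iota (5); add eta.
Step 3: frontier [eta rho 7, eta mu 9, epsilon eta 14, iota rho 8, iota mu 15, kappa mu 13, epsilon kappa 18] → take eta rho (7); add rho.
Step 4: frontier [eta mu 9, epsilon eta 14, iota mu 15, kappa mu 13, epsilon kappa 18, epsilon rho 13] → take eta mu (9); add mu.
Step 5: frontier [epsilon eta 14, epsilon kappa 18, epsilon mu 16, epsilon rho 13] → take epsilon rho (13); add epsilon.
MST edges: iota kappa, eta iota, eta rho, eta mu, epsilon rho; total weight 11+5+7+9+13 = 45.

45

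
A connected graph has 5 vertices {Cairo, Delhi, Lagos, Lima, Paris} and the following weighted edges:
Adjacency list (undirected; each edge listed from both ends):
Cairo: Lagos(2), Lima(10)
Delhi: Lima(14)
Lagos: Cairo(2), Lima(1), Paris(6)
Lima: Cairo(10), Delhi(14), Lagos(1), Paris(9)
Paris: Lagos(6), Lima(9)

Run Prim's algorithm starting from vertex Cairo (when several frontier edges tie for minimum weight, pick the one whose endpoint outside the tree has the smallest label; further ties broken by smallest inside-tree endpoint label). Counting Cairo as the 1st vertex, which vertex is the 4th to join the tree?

Paris

Grow the tree from Cairo using Prim:
Step 1: frontier [Cairo–Lagos 2, Cairo–Lima 10] → take Cairo–Lagos (2); add Lagos.
Step 2: frontier [Cairo–Lima 10, Lagos–Lima 1, Lagos–Paris 6] → take Lagos–Lima (1); add Lima.
Step 3: frontier [Lagos–Paris 6, Lima–Paris 9, Delhi–Lima 14] → take Lagos–Paris (6); add Paris.
Step 4: frontier [Delhi–Lima 14] → take Delhi–Lima (14); add Delhi.
Vertex order: Cairo, Lagos, Lima, Paris, Delhi. The 4th vertex is Paris.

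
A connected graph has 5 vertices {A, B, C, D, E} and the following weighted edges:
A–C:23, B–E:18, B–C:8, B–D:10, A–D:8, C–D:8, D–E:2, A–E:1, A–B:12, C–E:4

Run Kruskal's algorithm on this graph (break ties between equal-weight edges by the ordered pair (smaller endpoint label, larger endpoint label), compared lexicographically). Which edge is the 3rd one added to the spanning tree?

C-E

Sort edges by weight, then run Kruskal:
A–E (1): add. Components now {A,E} {B} {C} {D}
D–E (2): add. Components now {A,D,E} {B} {C}
C–E (4): add. Components now {A,C,D,E} {B}
A–D (8): skip — A and D already connected.
B–C (8): add. Components now {A,B,C,D,E}
The 3rd edge added is C–E.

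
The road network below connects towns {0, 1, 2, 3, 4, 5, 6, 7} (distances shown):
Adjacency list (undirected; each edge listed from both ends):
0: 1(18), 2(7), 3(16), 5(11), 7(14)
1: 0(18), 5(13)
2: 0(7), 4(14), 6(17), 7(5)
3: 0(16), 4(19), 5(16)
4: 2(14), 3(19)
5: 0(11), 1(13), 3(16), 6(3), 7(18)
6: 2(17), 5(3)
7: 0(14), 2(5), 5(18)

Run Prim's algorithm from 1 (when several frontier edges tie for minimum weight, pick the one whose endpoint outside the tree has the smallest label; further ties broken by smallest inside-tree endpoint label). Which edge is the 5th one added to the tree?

Grow the tree from 1 using Prim:
Step 1: frontier [1–5 13, 0–1 18] → take 1–5 (13); add 5.
Step 2: frontier [0–1 18, 5–6 3, 0–5 11, 3–5 16, 5–7 18] → take 5–6 (3); add 6.
Step 3: frontier [0–1 18, 0–5 11, 3–5 16, 5–7 18, 2–6 17] → take 0–5 (11); add 0.
Step 4: frontier [0–2 7, 0–7 14, 0–3 16, 3–5 16, 5–7 18, 2–6 17] → take 0–2 (7); add 2.
Step 5: frontier [0–7 14, 0–3 16, 2–7 5, 2–4 14, 3–5 16, 5–7 18] → take 2–7 (5); add 7.
Step 6: frontier [0–3 16, 2–4 14, 3–5 16] → take 2–4 (14); add 4.
Step 7: frontier [0–3 16, 3–4 19, 3–5 16] → take 0–3 (16); add 3.
The 5th edge added is 2–7.

2-7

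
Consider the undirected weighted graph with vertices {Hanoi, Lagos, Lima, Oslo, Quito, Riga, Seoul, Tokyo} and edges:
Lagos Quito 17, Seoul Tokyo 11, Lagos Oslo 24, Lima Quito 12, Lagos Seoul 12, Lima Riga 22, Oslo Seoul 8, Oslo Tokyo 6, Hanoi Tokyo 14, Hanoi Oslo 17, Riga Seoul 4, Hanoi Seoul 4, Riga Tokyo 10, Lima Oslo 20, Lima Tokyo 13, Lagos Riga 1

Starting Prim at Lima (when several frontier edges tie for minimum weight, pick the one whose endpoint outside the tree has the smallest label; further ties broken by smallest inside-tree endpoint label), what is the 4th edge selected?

Oslo-Seoul

Prim, starting at Lima.
Step 1: cheapest edge leaving the tree is Lima Quito (12); add Quito.
Step 2: cheapest edge leaving the tree is Lima Tokyo (13); add Tokyo.
Step 3: cheapest edge leaving the tree is Oslo Tokyo (6); add Oslo.
Step 4: cheapest edge leaving the tree is Oslo Seoul (8); add Seoul.
Step 5: cheapest edge leaving the tree is Hanoi Seoul (4); add Hanoi.
Step 6: cheapest edge leaving the tree is Riga Seoul (4); add Riga.
Step 7: cheapest edge leaving the tree is Lagos Riga (1); add Lagos.
The 4th edge added is Oslo Seoul.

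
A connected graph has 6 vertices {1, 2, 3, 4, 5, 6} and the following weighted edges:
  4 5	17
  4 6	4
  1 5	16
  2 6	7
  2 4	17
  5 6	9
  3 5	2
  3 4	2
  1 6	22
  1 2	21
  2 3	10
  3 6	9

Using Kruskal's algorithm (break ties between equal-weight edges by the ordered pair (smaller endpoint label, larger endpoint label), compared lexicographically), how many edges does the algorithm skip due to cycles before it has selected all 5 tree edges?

Kruskal: consider edges lightest-first.
3 4 (2): add — endpoints in different components.
3 5 (2): add — endpoints in different components.
4 6 (4): add — endpoints in different components.
2 6 (7): add — endpoints in different components.
3 6 (9): skip — 3 and 6 already connected.
5 6 (9): skip — 5 and 6 already connected.
2 3 (10): skip — 2 and 3 already connected.
1 5 (16): add — endpoints in different components.
Edges rejected before the tree was complete: 3.

3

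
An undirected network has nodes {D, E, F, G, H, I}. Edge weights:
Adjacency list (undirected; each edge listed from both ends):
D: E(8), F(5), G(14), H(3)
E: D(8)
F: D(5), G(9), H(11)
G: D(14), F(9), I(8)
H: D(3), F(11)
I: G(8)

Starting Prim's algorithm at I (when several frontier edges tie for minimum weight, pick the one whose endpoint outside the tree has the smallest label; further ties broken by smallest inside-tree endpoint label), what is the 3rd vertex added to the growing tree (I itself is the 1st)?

Prim, starting at I.
Step 1: cheapest edge leaving the tree is G–I (8); add G.
Step 2: cheapest edge leaving the tree is F–G (9); add F.
Step 3: cheapest edge leaving the tree is D–F (5); add D.
Step 4: cheapest edge leaving the tree is D–H (3); add H.
Step 5: cheapest edge leaving the tree is D–E (8); add E.
Vertex order: I, G, F, D, H, E. The 3rd vertex is F.

F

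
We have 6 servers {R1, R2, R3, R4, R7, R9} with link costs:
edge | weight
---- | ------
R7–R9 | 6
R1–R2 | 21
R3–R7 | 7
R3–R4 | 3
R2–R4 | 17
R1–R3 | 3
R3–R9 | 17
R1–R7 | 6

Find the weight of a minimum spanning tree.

35

Kruskal's algorithm — process edges by increasing weight (ties by edge label):
R1–R3 (3): add. Components now {R1,R3} {R7} {R2} {R4} {R9}
R3–R4 (3): add. Components now {R1,R3,R4} {R7} {R2} {R9}
R1–R7 (6): add. Components now {R1,R3,R4,R7} {R2} {R9}
R7–R9 (6): add. Components now {R1,R3,R4,R7,R9} {R2}
R3–R7 (7): skip — R7 and R3 already connected.
R2–R4 (17): add. Components now {R1,R2,R3,R4,R7,R9}
MST edges: R1–R3, R3–R4, R1–R7, R7–R9, R2–R4; total weight 3+3+6+6+17 = 35.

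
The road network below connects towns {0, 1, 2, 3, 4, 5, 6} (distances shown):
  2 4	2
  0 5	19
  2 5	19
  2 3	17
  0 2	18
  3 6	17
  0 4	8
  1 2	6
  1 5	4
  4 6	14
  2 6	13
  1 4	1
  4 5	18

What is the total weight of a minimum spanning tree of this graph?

45

Grow the tree from 2 using Prim:
Step 1: cheapest edge leaving the tree is 2 4 (2); add 4.
Step 2: cheapest edge leaving the tree is 1 4 (1); add 1.
Step 3: cheapest edge leaving the tree is 1 5 (4); add 5.
Step 4: cheapest edge leaving the tree is 0 4 (8); add 0.
Step 5: cheapest edge leaving the tree is 2 6 (13); add 6.
Step 6: cheapest edge leaving the tree is 2 3 (17); add 3.
MST edges: 2 4, 1 4, 1 5, 0 4, 2 6, 2 3; total weight 2+1+4+8+13+17 = 45.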